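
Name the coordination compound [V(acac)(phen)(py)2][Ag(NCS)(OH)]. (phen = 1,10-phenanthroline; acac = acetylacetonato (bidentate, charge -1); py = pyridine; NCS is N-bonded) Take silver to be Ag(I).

(acetylacetonato)(1,10-phenanthroline)bis(pyridine)vanadium(II) hydroxoisothiocyanatoargentate(I)

Ag is given as +1; the anion's ligand charges sum to -2, so the complex anion is 1−.
A 1:1 salt means the cation carries the equal and opposite charge, 1+.
Cation: ligand charges sum to -1; for the ion to be 1+, V = +2.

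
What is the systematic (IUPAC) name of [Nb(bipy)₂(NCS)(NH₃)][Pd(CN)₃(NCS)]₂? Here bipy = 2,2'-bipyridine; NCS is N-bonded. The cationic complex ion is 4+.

amminebis(2,2'-bipyridine)isothiocyanatoniobium(V) tricyanoisothiocyanatopalladate(II)

Both ions are complex: the cation is named first with the plain metal name, the anion second with the -ate form; each ion's ligands are alphabetised independently.
The complex cation is given as 4+; its ligand charges sum to -1, so Nb = +5.
With 2 anions per cation, each anion must be 4/2 = 2−.
Anion: ligand charges sum to -4; for the ion to be 2−, Pd = +2.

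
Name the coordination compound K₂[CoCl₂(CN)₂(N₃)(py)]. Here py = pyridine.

The 2 potassium counter-ions carry a total charge of +2, so each complex ion is 2−.
Ligand charges: 2×cyano (-1 each), 1×azido (-1 each), 1×pyridine (neutral), 2×chloro (-1 each); total -5. So Co + (-5) = 2−, giving Co = +3.
Ligands are named alphabetically: azido before chloro before cyano before pyridine.
The complex ion is anionic, so cobalt takes the -ate form cobaltate(III).

potassium azidodichlorodicyano(pyridine)cobaltate(III)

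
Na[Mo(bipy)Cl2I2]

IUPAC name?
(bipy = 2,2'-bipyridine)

sodium (2,2'-bipyridine)dichlorodiiodomolybdate(III)

The 1 sodium counter-ion carries a total charge of +1, so each complex ion is 1−.
Ligand charges: 1×2,2'-bipyridine (neutral), 2×chloro (-1 each), 2×iodo (-1 each); total -4. So Mo + (-4) = 1−, giving Mo = +3.
Ligands are named alphabetically: bipyridine before chloro before iodo.
The complex ion is anionic, so molybdenum takes the -ate form molybdate(III).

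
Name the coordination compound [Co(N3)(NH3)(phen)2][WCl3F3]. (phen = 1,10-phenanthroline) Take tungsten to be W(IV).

Both ions are complex: the cation is named first with the plain metal name, the anion second with the -ate form; each ion's ligands are alphabetised independently.
W is given as +4; the anion's ligand charges sum to -6, so the complex anion is 2−.
A 1:1 salt means the cation carries the equal and opposite charge, 2+.
Cation: ligand charges sum to -1; for the ion to be 2+, Co = +3.

ammineazidobis(1,10-phenanthroline)cobalt(III) trichlorotrifluorotungstate(IV)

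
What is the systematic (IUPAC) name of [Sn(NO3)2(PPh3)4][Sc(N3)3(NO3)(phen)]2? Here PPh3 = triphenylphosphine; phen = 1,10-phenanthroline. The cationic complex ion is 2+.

Both ions are complex: the cation is named first with the plain metal name, the anion second with the -ate form; each ion's ligands are alphabetised independently.
The complex cation is given as 2+; its ligand charges sum to -2, so Sn = +4.
With 2 anions per cation, each anion must be 2/2 = 1−.
Anion: ligand charges sum to -4; for the ion to be 1−, Sc = +3.

dinitratotetrakis(triphenylphosphine)tin(IV) triazidonitrato(1,10-phenanthroline)scandate(III)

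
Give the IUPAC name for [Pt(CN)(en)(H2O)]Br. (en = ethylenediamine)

aquacyano(ethylenediamine)platinum(II) bromide

The 1 bromide counter-ion carries a total charge of -1, so each complex ion is 1+.
Ligand charges: 1×cyano (-1 each), 1×aqua (neutral), 1×ethylenediamine (neutral); total -1. So Pt + (-1) = 1+, giving Pt = +2.
Ligands are named alphabetically: aqua before cyano before ethylenediamine.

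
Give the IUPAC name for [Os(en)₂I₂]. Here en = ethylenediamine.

There is no counter-ion, so the complex is neutral overall.
Ligand charges: 2×iodo (-1 each), 2×ethylenediamine (neutral); total -2. So Os + (-2) = 0, giving Os = +2.
Ligands are named alphabetically: ethylenediamine before iodo.

bis(ethylenediamine)diiodoosmium(II)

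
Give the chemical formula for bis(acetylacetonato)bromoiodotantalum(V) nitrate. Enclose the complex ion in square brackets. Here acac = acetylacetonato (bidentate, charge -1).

[Ta(acac)2BrI]NO3

Ligands: 1 iodo (I, -1), 2 acetylacetonato (acac, -1), 1 bromo (Br, -1). Ligand charge sum = -4.
With Ta in oxidation state +5, the complex ion is [Ta...]^1+.
Charge balance with nitrate (-1) requires 1 complex ion per 1 nitrate.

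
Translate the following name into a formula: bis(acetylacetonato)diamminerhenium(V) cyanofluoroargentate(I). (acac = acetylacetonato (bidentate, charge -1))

Cation [Re…]: ligand charges -2, Re(V) ⇒ ion charge 3+.
Anion [Ag…]: ligand charges -2, Ag(I) ⇒ ion charge 1−.

[Re(acac)2(NH3)2][Ag(CN)F]3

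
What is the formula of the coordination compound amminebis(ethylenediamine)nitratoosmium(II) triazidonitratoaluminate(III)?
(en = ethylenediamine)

[Os(en)2(NH3)(NO3)][Al(N3)3(NO3)]

Cation [Os…]: ligand charges -1, Os(II) ⇒ ion charge 1+.
Anion [Al…]: ligand charges -4, Al(III) ⇒ ion charge 1−.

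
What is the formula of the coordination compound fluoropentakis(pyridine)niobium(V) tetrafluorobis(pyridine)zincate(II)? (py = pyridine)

Cation [Nb…]: ligand charges -1, Nb(V) ⇒ ion charge 4+.
Anion [Zn…]: ligand charges -4, Zn(II) ⇒ ion charge 2−.
One 4+ cation requires 2 of the 2− anion.

[NbF(py)5][ZnF4(py)2]2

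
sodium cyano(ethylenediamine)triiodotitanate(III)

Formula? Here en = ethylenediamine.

Na[Ti(CN)(en)I3]

Ligands: 1 cyano (CN, -1), 1 ethylenediamine (en, neutral), 3 iodo (I, -1). Ligand charge sum = -4.
Charge balance with sodium (+1) requires 1 complex ion per 1 sodium.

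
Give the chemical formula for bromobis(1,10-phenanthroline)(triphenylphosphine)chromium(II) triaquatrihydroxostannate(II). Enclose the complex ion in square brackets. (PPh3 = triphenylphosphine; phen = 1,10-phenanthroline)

Cation [Cr…]: ligand charges -1, Cr(II) ⇒ ion charge 1+.
Anion [Sn…]: ligand charges -3, Sn(II) ⇒ ion charge 1−.
One 1+ cation balances one 1− anion.

[CrBr(phen)2(PPh3)][Sn(H2O)3(OH)3]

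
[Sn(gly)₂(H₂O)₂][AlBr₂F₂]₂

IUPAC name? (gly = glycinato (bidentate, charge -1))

Both ions are complex: the cation is named first with the plain metal name, the anion second with the -ate form; each ion's ligands are alphabetised independently.
Aluminium is always +3 in its complexes; the anion's ligand charges sum to -4, so the complex anion is 1−.
With 2 anions per cation, the cation must be 2×1 = 2+.
Cation: ligand charges sum to -2; for the ion to be 2+, Sn = +4.

diaquabis(glycinato)tin(IV) dibromodifluoroaluminate(III)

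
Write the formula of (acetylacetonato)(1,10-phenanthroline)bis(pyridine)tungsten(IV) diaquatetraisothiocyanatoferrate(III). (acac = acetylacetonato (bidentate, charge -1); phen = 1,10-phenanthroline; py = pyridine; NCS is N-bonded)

[W(acac)(phen)(py)2][Fe(H2O)2(NCS)4]3

Cation [W…]: ligand charges -1, W(IV) ⇒ ion charge 3+.
Anion [Fe…]: ligand charges -4, Fe(III) ⇒ ion charge 1−.
One 3+ cation requires 3 of the 1− anion.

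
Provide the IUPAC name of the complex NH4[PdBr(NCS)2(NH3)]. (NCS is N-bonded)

ammonium amminebromodiisothiocyanatopalladate(II)

The 1 ammonium counter-ion carries a total charge of +1, so each complex ion is 1−.
Ligand charges: 2×isothiocyanato (-1 each), 1×bromo (-1 each), 1×ammine (neutral); total -3. So Pd + (-3) = 1−, giving Pd = +2.
Ligands are named alphabetically: ammine before bromo before isothiocyanato.
The complex ion is anionic, so palladium takes the -ate form palladate(II).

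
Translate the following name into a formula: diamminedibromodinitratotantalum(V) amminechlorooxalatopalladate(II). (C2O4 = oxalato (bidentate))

Cation [Ta…]: ligand charges -4, Ta(V) ⇒ ion charge 1+.
Anion [Pd…]: ligand charges -3, Pd(II) ⇒ ion charge 1−.
One 1+ cation balances one 1− anion.

[TaBr2(NH3)2(NO3)2][Pd(C2O4)Cl(NH3)]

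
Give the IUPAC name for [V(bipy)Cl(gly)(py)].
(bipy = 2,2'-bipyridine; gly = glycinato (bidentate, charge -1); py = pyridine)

(2,2'-bipyridine)chloro(glycinato)(pyridine)vanadium(II)

There is no counter-ion, so the complex is neutral overall.
Ligand charges: 1×2,2'-bipyridine (neutral), 1×chloro (-1 each), 1×glycinato (-1 each), 1×pyridine (neutral); total -2. So V + (-2) = 0, giving V = +2.
Ligands are named alphabetically: bipyridine before chloro before glycinato before pyridine.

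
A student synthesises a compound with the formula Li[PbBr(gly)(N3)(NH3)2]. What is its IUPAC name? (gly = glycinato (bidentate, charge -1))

The 1 lithium counter-ion carries a total charge of +1, so each complex ion is 1−.
Ligand charges: 1×bromo (-1 each), 1×azido (-1 each), 2×ammine (neutral), 1×glycinato (-1 each); total -3. So Pb + (-3) = 1−, giving Pb = +2.
Ligands are named alphabetically: ammine before azido before bromo before glycinato.
The complex ion is anionic, so lead takes the -ate form plumbate(II).

lithium diammineazidobromo(glycinato)plumbate(II)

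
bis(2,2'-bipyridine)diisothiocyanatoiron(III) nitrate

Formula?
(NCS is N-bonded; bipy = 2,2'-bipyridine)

[Fe(bipy)2(NCS)2]NO3

Ligands: 2 isothiocyanato (NCS, -1), 2 2,2'-bipyridine (bipy, neutral). Ligand charge sum = -2.
Charge balance with nitrate (-1) requires 1 complex ion per 1 nitrate.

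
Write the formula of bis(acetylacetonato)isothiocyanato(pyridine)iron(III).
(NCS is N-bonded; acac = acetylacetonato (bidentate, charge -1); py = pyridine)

Ligands: 1 isothiocyanato (NCS, -1), 2 acetylacetonato (acac, -1), 1 pyridine (py, neutral). Ligand charge sum = -3.
With Fe in oxidation state +3, the complex ion is [Fe...].

[Fe(acac)2(NCS)(py)]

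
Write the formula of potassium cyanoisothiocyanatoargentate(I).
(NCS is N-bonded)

Ligands: 1 isothiocyanato (NCS, -1), 1 cyano (CN, -1). Ligand charge sum = -2.
Charge balance with potassium (+1) requires 1 complex ion per 1 potassium.

K[Ag(CN)(NCS)]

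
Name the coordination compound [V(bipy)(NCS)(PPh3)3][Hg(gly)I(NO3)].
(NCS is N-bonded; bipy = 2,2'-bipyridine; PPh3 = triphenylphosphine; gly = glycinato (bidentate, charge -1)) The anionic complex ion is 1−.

(2,2'-bipyridine)isothiocyanatotris(triphenylphosphine)vanadium(II) (glycinato)iodonitratomercurate(II)

Both ions are complex: the cation is named first with the plain metal name, the anion second with the -ate form; each ion's ligands are alphabetised independently.
The complex anion is given as 1−; its ligand charges sum to -3, so Hg = +2.
A 1:1 salt means the cation carries the equal and opposite charge, 1+.
Cation: ligand charges sum to -1; for the ion to be 1+, V = +2.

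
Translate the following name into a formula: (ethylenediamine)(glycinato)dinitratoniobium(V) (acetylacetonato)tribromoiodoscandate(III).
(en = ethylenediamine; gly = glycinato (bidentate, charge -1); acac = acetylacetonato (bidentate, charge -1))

Cation [Nb…]: ligand charges -3, Nb(V) ⇒ ion charge 2+.
Anion [Sc…]: ligand charges -5, Sc(III) ⇒ ion charge 2−.
One 2+ cation balances one 2− anion.

[Nb(en)(gly)(NO3)2][Sc(acac)Br3I]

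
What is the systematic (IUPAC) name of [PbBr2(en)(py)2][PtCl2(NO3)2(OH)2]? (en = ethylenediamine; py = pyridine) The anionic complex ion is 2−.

dibromo(ethylenediamine)bis(pyridine)lead(IV) dichlorodihydroxodinitratoplatinate(IV)

The complex anion is given as 2−; its ligand charges sum to -6, so Pt = +4.
A 1:1 salt means the cation carries the equal and opposite charge, 2+.
Cation: ligand charges sum to -2; for the ion to be 2+, Pb = +4.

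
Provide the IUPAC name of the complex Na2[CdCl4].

sodium tetrachlorocadmate(II)

The 2 sodium counter-ions carry a total charge of +2, so each complex ion is 2−.
Ligand charges: 4×chloro (-1 each); total -4. So Cd + (-4) = 2−, giving Cd = +2.
The complex ion is anionic, so cadmium takes the -ate form cadmate(II).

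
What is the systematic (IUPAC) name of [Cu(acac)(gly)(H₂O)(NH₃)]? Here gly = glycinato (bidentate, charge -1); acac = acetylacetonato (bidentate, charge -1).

(acetylacetonato)ammineaqua(glycinato)copper(II)

There is no counter-ion, so the complex is neutral overall.
Ligand charges: 1×glycinato (-1 each), 1×aqua (neutral), 1×ammine (neutral), 1×acetylacetonato (-1 each); total -2. So Cu + (-2) = 0, giving Cu = +2.
Ligands are named alphabetically: acetylacetonato before ammine before aqua before glycinato.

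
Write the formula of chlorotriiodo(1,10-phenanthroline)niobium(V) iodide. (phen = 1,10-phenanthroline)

Ligands: 1 1,10-phenanthroline (phen, neutral), 3 iodo (I, -1), 1 chloro (Cl, -1). Ligand charge sum = -4.
With Nb in oxidation state +5, the complex ion is [Nb...]^1+.
Charge balance with iodide (-1) requires 1 complex ion per 1 iodide.

[NbClI3(phen)]I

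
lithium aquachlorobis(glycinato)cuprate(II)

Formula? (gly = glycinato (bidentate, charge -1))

Li[CuCl(gly)2(H2O)]

Ligands: 1 chloro (Cl, -1), 2 glycinato (gly, -1), 1 aqua (H2O, neutral). Ligand charge sum = -3.
Charge balance with lithium (+1) requires 1 complex ion per 1 lithium.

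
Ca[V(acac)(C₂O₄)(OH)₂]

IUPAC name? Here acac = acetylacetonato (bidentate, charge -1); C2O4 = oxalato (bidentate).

calcium (acetylacetonato)dihydroxooxalatovanadate(III)

The 1 calcium counter-ion carries a total charge of +2, so each complex ion is 2−.
Ligand charges: 2×hydroxo (-1 each), 1×acetylacetonato (-1 each), 1×oxalato (-2 each); total -5. So V + (-5) = 2−, giving V = +3.
Ligands are named alphabetically: acetylacetonato before hydroxo before oxalato.
The complex ion is anionic, so vanadium takes the -ate form vanadate(III).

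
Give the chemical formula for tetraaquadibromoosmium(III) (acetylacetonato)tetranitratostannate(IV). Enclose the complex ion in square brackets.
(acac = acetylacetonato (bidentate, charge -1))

Cation [Os…]: ligand charges -2, Os(III) ⇒ ion charge 1+.
Anion [Sn…]: ligand charges -5, Sn(IV) ⇒ ion charge 1−.

[OsBr2(H2O)4][Sn(acac)(NO3)4]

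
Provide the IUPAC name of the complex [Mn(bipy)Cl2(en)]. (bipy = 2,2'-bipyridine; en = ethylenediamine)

(2,2'-bipyridine)dichloro(ethylenediamine)manganese(II)

There is no counter-ion, so the complex is neutral overall.
Ligand charges: 1×2,2'-bipyridine (neutral), 2×chloro (-1 each), 1×ethylenediamine (neutral); total -2. So Mn + (-2) = 0, giving Mn = +2.
Ligands are named alphabetically: bipyridine before chloro before ethylenediamine.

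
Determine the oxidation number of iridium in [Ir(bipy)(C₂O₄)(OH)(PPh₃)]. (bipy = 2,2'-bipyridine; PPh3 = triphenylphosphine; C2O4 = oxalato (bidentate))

+3

No counter-ion: the bracketed complex is neutral.
Ligand charges: 1×bipy neutral; 1×OH = -1; 1×PPh3 neutral; 1×C2O4 = -2; sum -3.
Ir + (-3) = 0 ⇒ Ir is +3.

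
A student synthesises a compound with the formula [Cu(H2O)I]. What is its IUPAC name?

There is no counter-ion, so the complex is neutral overall.
Ligand charges: 1×aqua (neutral), 1×iodo (-1 each); total -1. So Cu + (-1) = 0, giving Cu = +1.
Ligands are named alphabetically: aqua before iodo.

aquaiodocopper(I)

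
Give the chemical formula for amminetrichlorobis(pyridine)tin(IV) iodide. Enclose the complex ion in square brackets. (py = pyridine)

Ligands: 3 chloro (Cl, -1), 2 pyridine (py, neutral), 1 ammine (NH3, neutral). Ligand charge sum = -3.
With Sn in oxidation state +4, the complex ion is [Sn...]^1+.
Charge balance with iodide (-1) requires 1 complex ion per 1 iodide.

[SnCl3(NH3)(py)2]I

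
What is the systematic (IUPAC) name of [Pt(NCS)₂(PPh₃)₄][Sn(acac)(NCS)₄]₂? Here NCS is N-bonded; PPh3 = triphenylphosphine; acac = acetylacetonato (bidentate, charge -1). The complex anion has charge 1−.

The complex anion is given as 1−; its ligand charges sum to -5, so Sn = +4.
With 2 anions per cation, the cation must be 2×1 = 2+.
Cation: ligand charges sum to -2; for the ion to be 2+, Pt = +4.

diisothiocyanatotetrakis(triphenylphosphine)platinum(IV) (acetylacetonato)tetraisothiocyanatostannate(IV)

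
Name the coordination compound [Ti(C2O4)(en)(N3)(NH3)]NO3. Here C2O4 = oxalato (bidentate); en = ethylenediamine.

ammineazido(ethylenediamine)oxalatotitanium(IV) nitrate

The 1 nitrate counter-ion carries a total charge of -1, so each complex ion is 1+.
Ligand charges: 1×oxalato (-2 each), 1×azido (-1 each), 1×ammine (neutral), 1×ethylenediamine (neutral); total -3. So Ti + (-3) = 1+, giving Ti = +4.
Ligands are named alphabetically: ammine before azido before ethylenediamine before oxalato.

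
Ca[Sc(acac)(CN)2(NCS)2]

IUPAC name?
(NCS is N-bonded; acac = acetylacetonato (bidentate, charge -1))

The 1 calcium counter-ion carries a total charge of +2, so each complex ion is 2−.
Ligand charges: 2×cyano (-1 each), 2×isothiocyanato (-1 each), 1×acetylacetonato (-1 each); total -5. So Sc + (-5) = 2−, giving Sc = +3.
The complex ion is anionic, so scandium takes the -ate form scandate(III).

calcium (acetylacetonato)dicyanodiisothiocyanatoscandate(III)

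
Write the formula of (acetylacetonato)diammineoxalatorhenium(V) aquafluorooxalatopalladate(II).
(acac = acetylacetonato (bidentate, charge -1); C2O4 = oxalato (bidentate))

Cation [Re…]: ligand charges -3, Re(V) ⇒ ion charge 2+.
Anion [Pd…]: ligand charges -3, Pd(II) ⇒ ion charge 1−.
One 2+ cation requires 2 of the 1− anion.

[Re(acac)(C2O4)(NH3)2][Pd(C2O4)F(H2O)]2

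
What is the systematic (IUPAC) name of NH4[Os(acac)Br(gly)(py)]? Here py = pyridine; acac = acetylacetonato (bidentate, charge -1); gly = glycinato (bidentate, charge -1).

ammonium (acetylacetonato)bromo(glycinato)(pyridine)osmate(II)

The 1 ammonium counter-ion carries a total charge of +1, so each complex ion is 1−.
Ligand charges: 1×pyridine (neutral), 1×acetylacetonato (-1 each), 1×glycinato (-1 each), 1×bromo (-1 each); total -3. So Os + (-3) = 1−, giving Os = +2.
Ligands are named alphabetically: acetylacetonato before bromo before glycinato before pyridine.
The complex ion is anionic, so osmium takes the -ate form osmate(II).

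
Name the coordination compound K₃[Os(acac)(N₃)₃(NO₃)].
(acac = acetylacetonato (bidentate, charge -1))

The 3 potassium counter-ions carry a total charge of +3, so each complex ion is 3−.
Ligand charges: 1×nitrato (-1 each), 3×azido (-1 each), 1×acetylacetonato (-1 each); total -5. So Os + (-5) = 3−, giving Os = +2.
Ligands are named alphabetically: acetylacetonato before azido before nitrato.
The complex ion is anionic, so osmium takes the -ate form osmate(II).

potassium (acetylacetonato)triazidonitratoosmate(II)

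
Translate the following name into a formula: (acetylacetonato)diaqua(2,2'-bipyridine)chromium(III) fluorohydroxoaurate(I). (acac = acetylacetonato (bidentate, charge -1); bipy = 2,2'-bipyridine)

Cation [Cr…]: ligand charges -1, Cr(III) ⇒ ion charge 2+.
Anion [Au…]: ligand charges -2, Au(I) ⇒ ion charge 1−.

[Cr(acac)(bipy)(H2O)2][AuF(OH)]2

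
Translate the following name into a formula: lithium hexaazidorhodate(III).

Ligands: 6 azido (N3, -1). Ligand charge sum = -6.
With Rh in oxidation state +3, the complex ion is [Rh...]^3−.
Charge balance with lithium (+1) requires 1 complex ion per 3 lithium.

Li3[Rh(N3)6]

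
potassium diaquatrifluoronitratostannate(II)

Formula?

Ligands: 3 fluoro (F, -1), 1 nitrato (NO3, -1), 2 aqua (H2O, neutral). Ligand charge sum = -4.
With Sn in oxidation state +2, the complex ion is [Sn...]^2−.
Charge balance with potassium (+1) requires 1 complex ion per 2 potassium.

K2[SnF3(H2O)2(NO3)]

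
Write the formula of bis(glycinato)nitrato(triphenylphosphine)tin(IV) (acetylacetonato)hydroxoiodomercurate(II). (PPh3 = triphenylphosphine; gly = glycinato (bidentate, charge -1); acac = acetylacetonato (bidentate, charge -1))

[Sn(gly)2(NO3)(PPh3)][Hg(acac)I(OH)]

Cation [Sn…]: ligand charges -3, Sn(IV) ⇒ ion charge 1+.
Anion [Hg…]: ligand charges -3, Hg(II) ⇒ ion charge 1−.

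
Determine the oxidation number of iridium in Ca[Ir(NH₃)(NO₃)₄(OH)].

1 calcium outside the brackets (+2 each) → the complex ion is 2−.
Ligand charges: 4×NO3 = -4; 1×OH = -1; 1×NH3 neutral; sum -5.
Ir + (-5) = 2− ⇒ Ir is +3.

+3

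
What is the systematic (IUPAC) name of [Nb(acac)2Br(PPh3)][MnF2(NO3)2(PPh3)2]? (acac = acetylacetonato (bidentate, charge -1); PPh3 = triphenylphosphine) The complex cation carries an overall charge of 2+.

The complex cation is given as 2+; its ligand charges sum to -3, so Nb = +5.
A 1:1 salt means the anion carries the equal and opposite charge, 2−.
Anion: ligand charges sum to -4; for the ion to be 2−, Mn = +2.

bis(acetylacetonato)bromo(triphenylphosphine)niobium(V) difluorodinitratobis(triphenylphosphine)manganate(II)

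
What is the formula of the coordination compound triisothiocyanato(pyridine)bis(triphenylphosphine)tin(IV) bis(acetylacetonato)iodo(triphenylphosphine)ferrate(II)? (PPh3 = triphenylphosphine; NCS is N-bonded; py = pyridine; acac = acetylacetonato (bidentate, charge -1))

[Sn(NCS)3(PPh3)2(py)][Fe(acac)2I(PPh3)]

Cation [Sn…]: ligand charges -3, Sn(IV) ⇒ ion charge 1+.
Anion [Fe…]: ligand charges -3, Fe(II) ⇒ ion charge 1−.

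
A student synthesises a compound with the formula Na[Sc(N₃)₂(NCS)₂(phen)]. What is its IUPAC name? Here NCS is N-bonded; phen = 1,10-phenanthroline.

The 1 sodium counter-ion carries a total charge of +1, so each complex ion is 1−.
Ligand charges: 2×isothiocyanato (-1 each), 2×azido (-1 each), 1×1,10-phenanthroline (neutral); total -4. So Sc + (-4) = 1−, giving Sc = +3.
Ligands are named alphabetically: azido before isothiocyanato before phenanthroline.
The complex ion is anionic, so scandium takes the -ate form scandate(III).

sodium diazidodiisothiocyanato(1,10-phenanthroline)scandate(III)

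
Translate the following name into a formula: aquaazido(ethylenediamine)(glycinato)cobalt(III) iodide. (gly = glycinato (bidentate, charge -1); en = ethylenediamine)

[Co(en)(gly)(H2O)(N3)]I

Ligands: 1 azido (N3, -1), 1 glycinato (gly, -1), 1 ethylenediamine (en, neutral), 1 aqua (H2O, neutral). Ligand charge sum = -2.
With Co in oxidation state +3, the complex ion is [Co...]^1+.
Charge balance with iodide (-1) requires 1 complex ion per 1 iodide.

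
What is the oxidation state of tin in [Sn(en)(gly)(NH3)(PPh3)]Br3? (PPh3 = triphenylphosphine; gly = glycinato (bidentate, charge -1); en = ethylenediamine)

+4

3 bromide outside the brackets (-1 each) → the complex ion is 3+.
Ligand charges: 1×PPh3 neutral; 1×gly = -1; 1×en neutral; 1×NH3 neutral; sum -1.
Sn + (-1) = 3+ ⇒ Sn is +4.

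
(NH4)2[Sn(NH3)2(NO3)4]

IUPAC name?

The 2 ammonium counter-ions carry a total charge of +2, so each complex ion is 2−.
Ligand charges: 2×ammine (neutral), 4×nitrato (-1 each); total -4. So Sn + (-4) = 2−, giving Sn = +2.
The complex ion is anionic, so tin takes the -ate form stannate(II).

ammonium diamminetetranitratostannate(II)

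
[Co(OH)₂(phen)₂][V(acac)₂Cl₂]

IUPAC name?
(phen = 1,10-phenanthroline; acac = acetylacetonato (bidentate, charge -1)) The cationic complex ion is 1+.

Both ions are complex: the cation is named first with the plain metal name, the anion second with the -ate form; each ion's ligands are alphabetised independently.
The complex cation is given as 1+; its ligand charges sum to -2, so Co = +3.
A 1:1 salt means the anion carries the equal and opposite charge, 1−.
Anion: ligand charges sum to -4; for the ion to be 1−, V = +3.

dihydroxobis(1,10-phenanthroline)cobalt(III) bis(acetylacetonato)dichlorovanadate(III)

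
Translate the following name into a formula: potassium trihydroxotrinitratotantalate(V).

K[Ta(NO3)3(OH)3]

Ligands: 3 nitrato (NO3, -1), 3 hydroxo (OH, -1). Ligand charge sum = -6.
With Ta in oxidation state +5, the complex ion is [Ta...]^1−.
Charge balance with potassium (+1) requires 1 complex ion per 1 potassium.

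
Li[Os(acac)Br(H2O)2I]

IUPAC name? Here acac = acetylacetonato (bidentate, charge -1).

The 1 lithium counter-ion carries a total charge of +1, so each complex ion is 1−.
Ligand charges: 1×bromo (-1 each), 2×aqua (neutral), 1×acetylacetonato (-1 each), 1×iodo (-1 each); total -3. So Os + (-3) = 1−, giving Os = +2.
Ligands are named alphabetically: acetylacetonato before aqua before bromo before iodo.
The complex ion is anionic, so osmium takes the -ate form osmate(II).

lithium (acetylacetonato)diaquabromoiodoosmate(II)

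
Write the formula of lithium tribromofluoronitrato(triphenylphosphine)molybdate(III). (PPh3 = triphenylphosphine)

Ligands: 1 triphenylphosphine (PPh3, neutral), 3 bromo (Br, -1), 1 fluoro (F, -1), 1 nitrato (NO3, -1). Ligand charge sum = -5.
With Mo in oxidation state +3, the complex ion is [Mo...]^2−.
Charge balance with lithium (+1) requires 1 complex ion per 2 lithium.

Li2[MoBr3F(NO3)(PPh3)]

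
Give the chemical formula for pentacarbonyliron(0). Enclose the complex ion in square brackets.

[Fe(CO)5]

Ligands: 5 carbonyl (CO, neutral). Ligand charge sum = 0.
With Fe in oxidation state 0, the complex ion is [Fe...].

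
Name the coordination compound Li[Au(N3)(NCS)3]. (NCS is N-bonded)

The 1 lithium counter-ion carries a total charge of +1, so each complex ion is 1−.
Ligand charges: 3×isothiocyanato (-1 each), 1×azido (-1 each); total -4. So Au + (-4) = 1−, giving Au = +3.
Ligands are named alphabetically: azido before isothiocyanato.
The complex ion is anionic, so gold takes the -ate form aurate(III).

lithium azidotriisothiocyanatoaurate(III)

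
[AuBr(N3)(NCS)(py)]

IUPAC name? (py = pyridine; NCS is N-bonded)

azidobromoisothiocyanato(pyridine)gold(III)

There is no counter-ion, so the complex is neutral overall.
Ligand charges: 1×azido (-1 each), 1×pyridine (neutral), 1×isothiocyanato (-1 each), 1×bromo (-1 each); total -3. So Au + (-3) = 0, giving Au = +3.
Ligands are named alphabetically: azido before bromo before isothiocyanato before pyridine.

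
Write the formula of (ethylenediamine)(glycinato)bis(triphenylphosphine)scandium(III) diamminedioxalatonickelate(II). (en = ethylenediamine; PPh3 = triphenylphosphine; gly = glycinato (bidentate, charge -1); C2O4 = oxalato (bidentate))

[Sc(en)(gly)(PPh3)2][Ni(C2O4)2(NH3)2]

Cation [Sc…]: ligand charges -1, Sc(III) ⇒ ion charge 2+.
Anion [Ni…]: ligand charges -4, Ni(II) ⇒ ion charge 2−.
One 2+ cation balances one 2− anion.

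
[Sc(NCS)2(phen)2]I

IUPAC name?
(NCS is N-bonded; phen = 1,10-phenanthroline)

diisothiocyanatobis(1,10-phenanthroline)scandium(III) iodide

The 1 iodide counter-ion carries a total charge of -1, so each complex ion is 1+.
Ligand charges: 2×isothiocyanato (-1 each), 2×1,10-phenanthroline (neutral); total -2. So Sc + (-2) = 1+, giving Sc = +3.
Ligands are named alphabetically: isothiocyanato before phenanthroline.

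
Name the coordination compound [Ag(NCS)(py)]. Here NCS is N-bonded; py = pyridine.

isothiocyanato(pyridine)silver(I)

There is no counter-ion, so the complex is neutral overall.
Ligand charges: 1×isothiocyanato (-1 each), 1×pyridine (neutral); total -1. So Ag + (-1) = 0, giving Ag = +1.
Ligands are named alphabetically: isothiocyanato before pyridine.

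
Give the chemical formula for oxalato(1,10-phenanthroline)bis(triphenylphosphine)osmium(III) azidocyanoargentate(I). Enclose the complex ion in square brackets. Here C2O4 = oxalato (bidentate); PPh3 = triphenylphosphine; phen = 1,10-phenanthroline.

Cation [Os…]: ligand charges -2, Os(III) ⇒ ion charge 1+.
Anion [Ag…]: ligand charges -2, Ag(I) ⇒ ion charge 1−.

[Os(C2O4)(phen)(PPh3)2][Ag(CN)(N3)]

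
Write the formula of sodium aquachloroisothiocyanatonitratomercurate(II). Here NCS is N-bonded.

Na[HgCl(H2O)(NCS)(NO3)]

Ligands: 1 nitrato (NO3, -1), 1 aqua (H2O, neutral), 1 chloro (Cl, -1), 1 isothiocyanato (NCS, -1). Ligand charge sum = -3.
Charge balance with sodium (+1) requires 1 complex ion per 1 sodium.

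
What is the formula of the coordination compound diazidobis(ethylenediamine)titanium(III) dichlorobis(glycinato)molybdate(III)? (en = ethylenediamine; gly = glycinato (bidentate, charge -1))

Cation [Ti…]: ligand charges -2, Ti(III) ⇒ ion charge 1+.
Anion [Mo…]: ligand charges -4, Mo(III) ⇒ ion charge 1−.
One 1+ cation balances one 1− anion.

[Ti(en)2(N3)2][MoCl2(gly)2]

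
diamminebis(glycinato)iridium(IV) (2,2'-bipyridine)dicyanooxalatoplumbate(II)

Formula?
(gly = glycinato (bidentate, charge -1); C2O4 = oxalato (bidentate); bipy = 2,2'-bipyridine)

[Ir(gly)2(NH3)2][Pb(bipy)(C2O4)(CN)2]

Cation [Ir…]: ligand charges -2, Ir(IV) ⇒ ion charge 2+.
Anion [Pb…]: ligand charges -4, Pb(II) ⇒ ion charge 2−.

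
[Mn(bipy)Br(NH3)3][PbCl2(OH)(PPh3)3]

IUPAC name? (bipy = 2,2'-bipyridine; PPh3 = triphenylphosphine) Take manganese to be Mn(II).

triammine(2,2'-bipyridine)bromomanganese(II) dichlorohydroxotris(triphenylphosphine)plumbate(II)

Both ions are complex: the cation is named first with the plain metal name, the anion second with the -ate form; each ion's ligands are alphabetised independently.
Mn is given as +2; the cation's ligand charges sum to -1, so the complex cation is 1+.
A 1:1 salt means the anion carries the equal and opposite charge, 1−.
Anion: ligand charges sum to -3; for the ion to be 1−, Pb = +2.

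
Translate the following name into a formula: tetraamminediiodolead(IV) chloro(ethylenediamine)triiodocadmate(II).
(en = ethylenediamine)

[PbI2(NH3)4][CdCl(en)I3]

Cation [Pb…]: ligand charges -2, Pb(IV) ⇒ ion charge 2+.
Anion [Cd…]: ligand charges -4, Cd(II) ⇒ ion charge 2−.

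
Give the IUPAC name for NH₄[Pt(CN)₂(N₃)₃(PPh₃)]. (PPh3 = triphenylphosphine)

ammonium triazidodicyano(triphenylphosphine)platinate(IV)

The 1 ammonium counter-ion carries a total charge of +1, so each complex ion is 1−.
Ligand charges: 2×cyano (-1 each), 1×triphenylphosphine (neutral), 3×azido (-1 each); total -5. So Pt + (-5) = 1−, giving Pt = +4.
Ligands are named alphabetically: azido before cyano before triphenylphosphine.
The complex ion is anionic, so platinum takes the -ate form platinate(IV).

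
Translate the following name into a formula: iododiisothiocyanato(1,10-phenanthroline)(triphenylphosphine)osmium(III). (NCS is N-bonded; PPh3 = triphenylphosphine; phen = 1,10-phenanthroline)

Ligands: 2 isothiocyanato (NCS, -1), 1 triphenylphosphine (PPh3, neutral), 1 1,10-phenanthroline (phen, neutral), 1 iodo (I, -1). Ligand charge sum = -3.
With Os in oxidation state +3, the complex ion is [Os...].

[OsI(NCS)2(phen)(PPh3)]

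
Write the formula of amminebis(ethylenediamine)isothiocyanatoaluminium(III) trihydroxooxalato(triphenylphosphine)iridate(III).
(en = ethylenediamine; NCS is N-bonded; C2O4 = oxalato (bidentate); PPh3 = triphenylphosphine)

Cation [Al…]: ligand charges -1, Al(III) ⇒ ion charge 2+.
Anion [Ir…]: ligand charges -5, Ir(III) ⇒ ion charge 2−.

[Al(en)2(NCS)(NH3)][Ir(C2O4)(OH)3(PPh3)]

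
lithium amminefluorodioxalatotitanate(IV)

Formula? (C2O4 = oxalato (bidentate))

Ligands: 1 ammine (NH3, neutral), 2 oxalato (C2O4, -2), 1 fluoro (F, -1). Ligand charge sum = -5.
With Ti in oxidation state +4, the complex ion is [Ti...]^1−.
Charge balance with lithium (+1) requires 1 complex ion per 1 lithium.

Li[Ti(C2O4)2F(NH3)]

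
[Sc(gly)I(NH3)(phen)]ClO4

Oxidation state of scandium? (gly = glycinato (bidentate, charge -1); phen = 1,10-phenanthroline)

+3

1 perchlorate outside the brackets (-1 each) → the complex ion is 1+.
Ligand charges: 1×gly = -1; 1×I = -1; 1×phen neutral; 1×NH3 neutral; sum -2.
Sc + (-2) = 1+ ⇒ Sc is +3.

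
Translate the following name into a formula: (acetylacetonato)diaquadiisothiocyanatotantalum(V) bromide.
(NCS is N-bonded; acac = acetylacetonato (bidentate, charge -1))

Ligands: 2 isothiocyanato (NCS, -1), 2 aqua (H2O, neutral), 1 acetylacetonato (acac, -1). Ligand charge sum = -3.
Charge balance with bromide (-1) requires 1 complex ion per 2 bromide.

[Ta(acac)(H2O)2(NCS)2]Br2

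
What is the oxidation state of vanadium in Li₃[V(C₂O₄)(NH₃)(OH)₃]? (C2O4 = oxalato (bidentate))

3 lithium outside the brackets (+1 each) → the complex ion is 3−.
Ligand charges: 3×OH = -3; 1×C2O4 = -2; 1×NH3 neutral; sum -5.
V + (-5) = 3− ⇒ V is +2.

+2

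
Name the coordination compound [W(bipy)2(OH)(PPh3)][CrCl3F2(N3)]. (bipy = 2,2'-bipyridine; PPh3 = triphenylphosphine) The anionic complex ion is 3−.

Both ions are complex: the cation is named first with the plain metal name, the anion second with the -ate form; each ion's ligands are alphabetised independently.
The complex anion is given as 3−; its ligand charges sum to -6, so Cr = +3.
A 1:1 salt means the cation carries the equal and opposite charge, 3+.
Cation: ligand charges sum to -1; for the ion to be 3+, W = +4.

bis(2,2'-bipyridine)hydroxo(triphenylphosphine)tungsten(IV) azidotrichlorodifluorochromate(III)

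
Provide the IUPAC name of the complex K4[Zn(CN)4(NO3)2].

potassium tetracyanodinitratozincate(II)

The 4 potassium counter-ions carry a total charge of +4, so each complex ion is 4−.
Ligand charges: 4×cyano (-1 each), 2×nitrato (-1 each); total -6. So Zn + (-6) = 4−, giving Zn = +2.
Ligands are named alphabetically: cyano before nitrato.
The complex ion is anionic, so zinc takes the -ate form zincate(II).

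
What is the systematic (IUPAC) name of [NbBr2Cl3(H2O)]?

There is no counter-ion, so the complex is neutral overall.
Ligand charges: 3×chloro (-1 each), 1×aqua (neutral), 2×bromo (-1 each); total -5. So Nb + (-5) = 0, giving Nb = +5.
Ligands are named alphabetically: aqua before bromo before chloro.

aquadibromotrichloroniobium(V)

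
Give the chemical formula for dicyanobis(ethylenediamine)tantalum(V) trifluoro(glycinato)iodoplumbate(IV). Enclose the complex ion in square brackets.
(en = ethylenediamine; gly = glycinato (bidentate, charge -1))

Cation [Ta…]: ligand charges -2, Ta(V) ⇒ ion charge 3+.
Anion [Pb…]: ligand charges -5, Pb(IV) ⇒ ion charge 1−.
One 3+ cation requires 3 of the 1− anion.

[Ta(CN)2(en)2][PbF3(gly)I]3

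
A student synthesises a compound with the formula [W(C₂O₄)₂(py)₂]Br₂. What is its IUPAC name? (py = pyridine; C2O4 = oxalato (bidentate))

The 2 bromide counter-ions carry a total charge of -2, so each complex ion is 2+.
Ligand charges: 2×pyridine (neutral), 2×oxalato (-2 each); total -4. So W + (-4) = 2+, giving W = +6.
Ligands are named alphabetically: oxalato before pyridine.

dioxalatobis(pyridine)tungsten(VI) bromide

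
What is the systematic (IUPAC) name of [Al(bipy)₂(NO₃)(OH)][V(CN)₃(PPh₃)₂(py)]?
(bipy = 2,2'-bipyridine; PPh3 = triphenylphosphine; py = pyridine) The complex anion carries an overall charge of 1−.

bis(2,2'-bipyridine)hydroxonitratoaluminium(III) tricyano(pyridine)bis(triphenylphosphine)vanadate(II)

Both ions are complex: the cation is named first with the plain metal name, the anion second with the -ate form; each ion's ligands are alphabetised independently.
The complex anion is given as 1−; its ligand charges sum to -3, so V = +2.
A 1:1 salt means the cation carries the equal and opposite charge, 1+.
Cation: ligand charges sum to -2; for the ion to be 1+, Al = +3.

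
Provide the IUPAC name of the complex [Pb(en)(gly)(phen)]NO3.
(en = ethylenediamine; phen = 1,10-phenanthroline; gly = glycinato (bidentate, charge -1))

(ethylenediamine)(glycinato)(1,10-phenanthroline)lead(II) nitrate

The 1 nitrate counter-ion carries a total charge of -1, so each complex ion is 1+.
Ligand charges: 1×ethylenediamine (neutral), 1×1,10-phenanthroline (neutral), 1×glycinato (-1 each); total -1. So Pb + (-1) = 1+, giving Pb = +2.
Ligands are named alphabetically: ethylenediamine before glycinato before phenanthroline.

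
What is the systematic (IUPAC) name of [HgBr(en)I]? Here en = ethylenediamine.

bromo(ethylenediamine)iodomercury(II)

There is no counter-ion, so the complex is neutral overall.
Ligand charges: 1×iodo (-1 each), 1×ethylenediamine (neutral), 1×bromo (-1 each); total -2. So Hg + (-2) = 0, giving Hg = +2.
Ligands are named alphabetically: bromo before ethylenediamine before iodo.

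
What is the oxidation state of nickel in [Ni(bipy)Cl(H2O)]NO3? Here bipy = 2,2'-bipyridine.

1 nitrate outside the brackets (-1 each) → the complex ion is 1+.
Ligand charges: 1×H2O neutral; 1×Cl = -1; 1×bipy neutral; sum -1.
Ni + (-1) = 1+ ⇒ Ni is +2.

+2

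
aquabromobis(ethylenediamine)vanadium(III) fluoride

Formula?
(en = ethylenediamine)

Ligands: 1 bromo (Br, -1), 1 aqua (H2O, neutral), 2 ethylenediamine (en, neutral). Ligand charge sum = -1.
Charge balance with fluoride (-1) requires 1 complex ion per 2 fluoride.

[VBr(en)2(H2O)]F2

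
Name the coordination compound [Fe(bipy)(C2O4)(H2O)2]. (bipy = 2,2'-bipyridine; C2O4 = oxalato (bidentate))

diaqua(2,2'-bipyridine)oxalatoiron(II)

There is no counter-ion, so the complex is neutral overall.
Ligand charges: 1×2,2'-bipyridine (neutral), 2×aqua (neutral), 1×oxalato (-2 each); total -2. So Fe + (-2) = 0, giving Fe = +2.
Ligands are named alphabetically: aqua before bipyridine before oxalato.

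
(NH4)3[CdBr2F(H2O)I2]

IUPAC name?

ammonium aquadibromofluorodiiodocadmate(II)

The 3 ammonium counter-ions carry a total charge of +3, so each complex ion is 3−.
Ligand charges: 1×aqua (neutral), 1×fluoro (-1 each), 2×bromo (-1 each), 2×iodo (-1 each); total -5. So Cd + (-5) = 3−, giving Cd = +2.
The complex ion is anionic, so cadmium takes the -ate form cadmate(II).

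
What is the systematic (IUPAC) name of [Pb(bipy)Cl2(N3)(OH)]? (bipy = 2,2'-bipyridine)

There is no counter-ion, so the complex is neutral overall.
Ligand charges: 1×azido (-1 each), 2×chloro (-1 each), 1×hydroxo (-1 each), 1×2,2'-bipyridine (neutral); total -4. So Pb + (-4) = 0, giving Pb = +4.
Ligands are named alphabetically: azido before bipyridine before chloro before hydroxo.

azido(2,2'-bipyridine)dichlorohydroxolead(IV)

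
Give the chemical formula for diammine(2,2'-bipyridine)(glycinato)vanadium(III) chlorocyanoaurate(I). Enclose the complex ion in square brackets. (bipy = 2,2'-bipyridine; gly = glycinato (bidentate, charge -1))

Cation [V…]: ligand charges -1, V(III) ⇒ ion charge 2+.
Anion [Au…]: ligand charges -2, Au(I) ⇒ ion charge 1−.
One 2+ cation requires 2 of the 1− anion.

[V(bipy)(gly)(NH3)2][AuCl(CN)]2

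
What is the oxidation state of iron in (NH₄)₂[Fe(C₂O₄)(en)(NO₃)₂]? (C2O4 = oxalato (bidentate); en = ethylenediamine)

+2

2 ammonium outside the brackets (+1 each) → the complex ion is 2−.
Ligand charges: 2×NO3 = -2; 1×C2O4 = -2; 1×en neutral; sum -4.
Fe + (-4) = 2− ⇒ Fe is +2.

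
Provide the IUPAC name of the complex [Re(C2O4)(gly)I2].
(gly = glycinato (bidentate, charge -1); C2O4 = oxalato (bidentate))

(glycinato)diiodooxalatorhenium(V)

There is no counter-ion, so the complex is neutral overall.
Ligand charges: 2×iodo (-1 each), 1×glycinato (-1 each), 1×oxalato (-2 each); total -5. So Re + (-5) = 0, giving Re = +5.
Ligands are named alphabetically: glycinato before iodo before oxalato.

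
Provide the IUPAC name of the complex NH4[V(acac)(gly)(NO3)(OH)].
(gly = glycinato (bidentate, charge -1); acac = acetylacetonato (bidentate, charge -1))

The 1 ammonium counter-ion carries a total charge of +1, so each complex ion is 1−.
Ligand charges: 1×hydroxo (-1 each), 1×glycinato (-1 each), 1×acetylacetonato (-1 each), 1×nitrato (-1 each); total -4. So V + (-4) = 1−, giving V = +3.
The complex ion is anionic, so vanadium takes the -ate form vanadate(III).

ammonium (acetylacetonato)(glycinato)hydroxonitratovanadate(III)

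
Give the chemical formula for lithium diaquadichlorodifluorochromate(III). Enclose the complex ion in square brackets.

Li[CrCl2F2(H2O)2]

Ligands: 2 aqua (H2O, neutral), 2 chloro (Cl, -1), 2 fluoro (F, -1). Ligand charge sum = -4.
With Cr in oxidation state +3, the complex ion is [Cr...]^1−.
Charge balance with lithium (+1) requires 1 complex ion per 1 lithium.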